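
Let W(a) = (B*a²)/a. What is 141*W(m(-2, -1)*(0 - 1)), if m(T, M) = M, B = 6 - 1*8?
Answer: -282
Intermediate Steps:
B = -2 (B = 6 - 8 = -2)
W(a) = -2*a (W(a) = (-2*a²)/a = -2*a)
141*W(m(-2, -1)*(0 - 1)) = 141*(-(-2)*(0 - 1)) = 141*(-(-2)*(-1)) = 141*(-2*1) = 141*(-2) = -282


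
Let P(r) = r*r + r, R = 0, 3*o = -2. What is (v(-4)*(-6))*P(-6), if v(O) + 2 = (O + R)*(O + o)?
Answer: -3000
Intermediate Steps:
o = -⅔ (o = (⅓)*(-2) = -⅔ ≈ -0.66667)
v(O) = -2 + O*(-⅔ + O) (v(O) = -2 + (O + 0)*(O - ⅔) = -2 + O*(-⅔ + O))
P(r) = r + r² (P(r) = r² + r = r + r²)
(v(-4)*(-6))*P(-6) = ((-2 + (-4)² - ⅔*(-4))*(-6))*(-6*(1 - 6)) = ((-2 + 16 + 8/3)*(-6))*(-6*(-5)) = ((50/3)*(-6))*30 = -100*30 = -3000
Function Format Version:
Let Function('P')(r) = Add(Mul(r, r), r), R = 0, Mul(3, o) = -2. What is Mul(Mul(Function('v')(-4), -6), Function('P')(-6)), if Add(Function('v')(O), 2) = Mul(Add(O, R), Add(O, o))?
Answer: -3000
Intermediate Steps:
o = Rational(-2, 3) (o = Mul(Rational(1, 3), -2) = Rational(-2, 3) ≈ -0.66667)
Function('v')(O) = Add(-2, Mul(O, Add(Rational(-2, 3), O))) (Function('v')(O) = Add(-2, Mul(Add(O, 0), Add(O, Rational(-2, 3)))) = Add(-2, Mul(O, Add(Rational(-2, 3), O))))
Function('P')(r) = Add(r, Pow(r, 2)) (Function('P')(r) = Add(Pow(r, 2), r) = Add(r, Pow(r, 2)))
Mul(Mul(Function('v')(-4), -6), Function('P')(-6)) = Mul(Mul(Add(-2, Pow(-4, 2), Mul(Rational(-2, 3), -4)), -6), Mul(-6, Add(1, -6))) = Mul(Mul(Add(-2, 16, Rational(8, 3)), -6), Mul(-6, -5)) = Mul(Mul(Rational(50, 3), -6), 30) = Mul(-100, 30) = -3000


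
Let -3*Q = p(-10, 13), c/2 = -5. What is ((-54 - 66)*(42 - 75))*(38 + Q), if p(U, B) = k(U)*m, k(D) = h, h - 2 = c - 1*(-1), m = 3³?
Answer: 399960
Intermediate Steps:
c = -10 (c = 2*(-5) = -10)
m = 27
h = -7 (h = 2 + (-10 - 1*(-1)) = 2 + (-10 + 1) = 2 - 9 = -7)
k(D) = -7
p(U, B) = -189 (p(U, B) = -7*27 = -189)
Q = 63 (Q = -⅓*(-189) = 63)
((-54 - 66)*(42 - 75))*(38 + Q) = ((-54 - 66)*(42 - 75))*(38 + 63) = -120*(-33)*101 = 3960*101 = 399960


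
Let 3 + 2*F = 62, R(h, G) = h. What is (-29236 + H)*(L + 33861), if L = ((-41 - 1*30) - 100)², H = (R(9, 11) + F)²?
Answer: -3502634265/2 ≈ -1.7513e+9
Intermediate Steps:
F = 59/2 (F = -3/2 + (½)*62 = -3/2 + 31 = 59/2 ≈ 29.500)
H = 5929/4 (H = (9 + 59/2)² = (77/2)² = 5929/4 ≈ 1482.3)
L = 29241 (L = ((-41 - 30) - 100)² = (-71 - 100)² = (-171)² = 29241)
(-29236 + H)*(L + 33861) = (-29236 + 5929/4)*(29241 + 33861) = -111015/4*63102 = -3502634265/2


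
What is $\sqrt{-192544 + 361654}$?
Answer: $3 \sqrt{18790} \approx 411.23$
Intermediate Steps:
$\sqrt{-192544 + 361654} = \sqrt{169110} = 3 \sqrt{18790}$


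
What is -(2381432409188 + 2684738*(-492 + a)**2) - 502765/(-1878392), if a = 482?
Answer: -4473767884997092531/1878392 ≈ -2.3817e+12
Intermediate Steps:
-(2381432409188 + 2684738*(-492 + a)**2) - 502765/(-1878392) = -(2381432409188 + 2684738*(-492 + 482)**2) - 502765/(-1878392) = -2684738/(1/((-10)**2 + 887026)) - 502765*(-1/1878392) = -2684738/(1/(100 + 887026)) + 502765/1878392 = -2684738/(1/887126) + 502765/1878392 = -2684738/1/887126 + 502765/1878392 = -2684738*887126 + 502765/1878392 = -2381700882988 + 502765/1878392 = -4473767884997092531/1878392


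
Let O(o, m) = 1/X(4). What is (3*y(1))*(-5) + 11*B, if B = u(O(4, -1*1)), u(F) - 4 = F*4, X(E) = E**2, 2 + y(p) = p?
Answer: 247/4 ≈ 61.750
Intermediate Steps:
y(p) = -2 + p
O(o, m) = 1/16 (O(o, m) = 1/(4**2) = 1/16)
u(F) = 4 + 4*F (u(F) = 4 + F*4 = 4 + 4*F)
B = 17/4 (B = 4 + 4*(1/16) = 4 + 1/4 = 17/4 ≈ 4.2500)
(3*y(1))*(-5) + 11*B = (3*(-2 + 1))*(-5) + 11*(17/4) = (3*(-1))*(-5) + 187/4 = -3*(-5) + 187/4 = 15 + 187/4 = 247/4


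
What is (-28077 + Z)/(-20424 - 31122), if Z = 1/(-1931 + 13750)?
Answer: 165921031/304611087 ≈ 0.54470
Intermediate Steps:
Z = 1/11819 ≈ 8.4609e-5
(-28077 + Z)/(-20424 - 31122) = (-28077 + 1/11819)/(-20424 - 31122) = -331842062/11819/(-51546) = -331842062/11819*(-1/51546) = 165921031/304611087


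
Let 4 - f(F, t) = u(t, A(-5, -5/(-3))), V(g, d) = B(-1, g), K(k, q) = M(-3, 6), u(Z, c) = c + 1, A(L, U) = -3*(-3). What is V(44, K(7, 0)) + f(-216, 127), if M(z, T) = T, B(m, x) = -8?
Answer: -14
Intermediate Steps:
A(L, U) = 9
u(Z, c) = 1 + c
K(k, q) = 6
V(g, d) = -8
f(F, t) = -6 (f(F, t) = 4 - (1 + 9) = 4 - 1*10 = 4 - 10 = -6)
V(44, K(7, 0)) + f(-216, 127) = -8 - 6 = -14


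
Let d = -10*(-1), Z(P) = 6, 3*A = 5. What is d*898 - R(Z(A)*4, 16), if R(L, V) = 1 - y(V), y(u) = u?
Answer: 8995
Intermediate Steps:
A = 5/3 (A = (1/3)*5 = 5/3 ≈ 1.6667)
d = 10
R(L, V) = 1 - V
d*898 - R(Z(A)*4, 16) = 10*898 - (1 - 1*16) = 8980 - (1 - 16) = 8980 - 1*(-15) = 8980 + 15 = 8995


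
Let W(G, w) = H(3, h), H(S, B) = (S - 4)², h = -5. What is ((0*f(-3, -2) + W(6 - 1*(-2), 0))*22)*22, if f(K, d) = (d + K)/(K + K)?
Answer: 484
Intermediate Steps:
f(K, d) = (K + d)/(2*K) (f(K, d) = (K + d)/((2*K)) = (K + d)*(1/(2*K)) = (K + d)/(2*K))
H(S, B) = (-4 + S)²
W(G, w) = 1 (W(G, w) = (-4 + 3)² = (-1)² = 1)
((0*f(-3, -2) + W(6 - 1*(-2), 0))*22)*22 = ((0*((½)*(-3 - 2)/(-3)) + 1)*22)*22 = ((0*((½)*(-⅓)*(-5)) + 1)*22)*22 = ((0*(⅚) + 1)*22)*22 = ((0 + 1)*22)*22 = (1*22)*22 = 22*22 = 484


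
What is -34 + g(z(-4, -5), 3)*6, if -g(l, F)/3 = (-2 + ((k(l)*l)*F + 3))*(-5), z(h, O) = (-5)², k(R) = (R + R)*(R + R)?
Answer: 16875056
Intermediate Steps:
k(R) = 4*R² (k(R) = (2*R)*(2*R) = 4*R²)
z(h, O) = 25
g(l, F) = 15 + 60*F*l³ (g(l, F) = -3*(-2 + (((4*l²)*l)*F + 3))*(-5) = -3*(-2 + ((4*l³)*F + 3))*(-5) = -3*(-2 + (4*F*l³ + 3))*(-5) = -3*(-2 + (3 + 4*F*l³))*(-5) = -3*(1 + 4*F*l³)*(-5) = -3*(-5 - 20*F*l³) = 15 + 60*F*l³)
-34 + g(z(-4, -5), 3)*6 = -34 + (15 + 60*3*25³)*6 = -34 + (15 + 60*3*15625)*6 = -34 + (15 + 2812500)*6 = -34 + 2812515*6 = -34 + 16875090 = 16875056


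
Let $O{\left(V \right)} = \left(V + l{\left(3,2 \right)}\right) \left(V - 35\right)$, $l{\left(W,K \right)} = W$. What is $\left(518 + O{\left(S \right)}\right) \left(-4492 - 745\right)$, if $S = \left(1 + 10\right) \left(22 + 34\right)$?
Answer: $-1886142209$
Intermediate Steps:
$S = 616$ ($S = 11 \cdot 56 = 616$)
$O{\left(V \right)} = \left(-35 + V\right) \left(3 + V\right)$ ($O{\left(V \right)} = \left(V + 3\right) \left(V - 35\right) = \left(3 + V\right) \left(-35 + V\right) = \left(-35 + V\right) \left(3 + V\right)$)
$\left(518 + O{\left(S \right)}\right) \left(-4492 - 745\right) = \left(518 - \left(19817 - 379456\right)\right) \left(-4492 - 745\right) = \left(518 - -359639\right) \left(-5237\right) = \left(518 + 359639\right) \left(-5237\right) = 360157 \left(-5237\right) = -1886142209$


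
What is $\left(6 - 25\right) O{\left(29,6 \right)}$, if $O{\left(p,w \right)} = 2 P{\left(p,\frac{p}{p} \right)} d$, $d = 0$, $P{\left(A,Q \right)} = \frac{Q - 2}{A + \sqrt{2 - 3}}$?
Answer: $0$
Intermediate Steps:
$P{\left(A,Q \right)} = \frac{-2 + Q}{i + A}$ ($P{\left(A,Q \right)} = \frac{-2 + Q}{A + \sqrt{-1}} = \frac{-2 + Q}{A + i} = \frac{-2 + Q}{i + A}$)
$O{\left(p,w \right)} = 0$ ($O{\left(p,w \right)} = 2 \frac{-2 + \frac{p}{p}}{i + p} 0 = 2 \frac{-2 + 1}{i + p} 0 = 2 \frac{1}{i + p} \left(-1\right) 0 = 2 \left(- \frac{1}{i + p}\right) 0 = - \frac{2}{i + p} 0 = 0$)
$\left(6 - 25\right) O{\left(29,6 \right)} = \left(6 - 25\right) 0 = \left(-19\right) 0 = 0$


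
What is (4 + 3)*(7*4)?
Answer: 196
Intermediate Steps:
(4 + 3)*(7*4) = 7*28 = 196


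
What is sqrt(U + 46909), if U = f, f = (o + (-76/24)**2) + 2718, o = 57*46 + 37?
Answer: sqrt(1882657)/6 ≈ 228.68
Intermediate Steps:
o = 2659 (o = 2622 + 37 = 2659)
f = 193933/36 (f = (2659 + (-76/24)**2) + 2718 = (2659 + (-76*1/24)**2) + 2718 = (2659 + (-19/6)**2) + 2718 = (2659 + 361/36) + 2718 = 96085/36 + 2718 = 193933/36 ≈ 5387.0)
U = 193933/36 ≈ 5387.0
sqrt(U + 46909) = sqrt(193933/36 + 46909) = sqrt(1882657/36) = sqrt(1882657)/6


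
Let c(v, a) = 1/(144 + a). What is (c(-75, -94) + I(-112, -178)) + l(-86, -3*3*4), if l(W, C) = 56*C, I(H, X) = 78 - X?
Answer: -87999/50 ≈ -1760.0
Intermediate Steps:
(c(-75, -94) + I(-112, -178)) + l(-86, -3*3*4) = (1/(144 - 94) + (78 - 1*(-178))) + 56*(-3*3*4) = (1/50 + (78 + 178)) + 56*(-9*4) = (1/50 + 256) + 56*(-36) = 12801/50 - 2016 = -87999/50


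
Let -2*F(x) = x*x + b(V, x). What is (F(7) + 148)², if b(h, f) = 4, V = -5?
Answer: 59049/4 ≈ 14762.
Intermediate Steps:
F(x) = -2 - x²/2 (F(x) = -(x*x + 4)/2 = -(x² + 4)/2 = -(4 + x²)/2 = -2 - x²/2)
(F(7) + 148)² = ((-2 - ½*7²) + 148)² = ((-2 - ½*49) + 148)² = ((-2 - 49/2) + 148)² = (-53/2 + 148)² = (243/2)² = 59049/4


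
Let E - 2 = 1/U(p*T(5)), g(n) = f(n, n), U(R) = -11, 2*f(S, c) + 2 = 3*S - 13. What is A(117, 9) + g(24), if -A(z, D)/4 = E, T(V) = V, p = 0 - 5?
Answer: 459/22 ≈ 20.864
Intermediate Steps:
p = -5
f(S, c) = -15/2 + 3*S/2 (f(S, c) = -1 + (3*S - 13)/2 = -1 + (-13 + 3*S)/2 = -1 + (-13/2 + 3*S/2) = -15/2 + 3*S/2)
g(n) = -15/2 + 3*n/2
E = 21/11 (E = 2 + 1/(-11) = 2 - 1/11 = 21/11 ≈ 1.9091)
A(z, D) = -84/11 (A(z, D) = -4*21/11 = -84/11)
A(117, 9) + g(24) = -84/11 + (-15/2 + (3/2)*24) = -84/11 + (-15/2 + 36) = -84/11 + 57/2 = 459/22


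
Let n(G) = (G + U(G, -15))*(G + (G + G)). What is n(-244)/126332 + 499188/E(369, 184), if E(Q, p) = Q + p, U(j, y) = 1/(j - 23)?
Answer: 1405358730973/1554420511 ≈ 904.10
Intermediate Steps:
U(j, y) = 1/(-23 + j)
n(G) = 3*G*(G + 1/(-23 + G)) (n(G) = (G + 1/(-23 + G))*(G + (G + G)) = (G + 1/(-23 + G))*(G + 2*G) = (G + 1/(-23 + G))*(3*G) = 3*G*(G + 1/(-23 + G)))
n(-244)/126332 + 499188/E(369, 184) = (3*(-244)*(1 - 244*(-23 - 244))/(-23 - 244))/126332 + 499188/(369 + 184) = (3*(-244)*(1 - 244*(-267))/(-267))*(1/126332) + 499188/553 = (3*(-244)*(-1/267)*(1 + 65148))*(1/126332) + 499188*(1/553) = (3*(-244)*(-1/267)*65149)*(1/126332) + 499188/553 = (15896356/89)*(1/126332) + 499188/553 = 3974089/2810887 + 499188/553 = 1405358730973/1554420511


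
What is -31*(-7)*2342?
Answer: 508214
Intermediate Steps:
-31*(-7)*2342 = 217*2342 = 508214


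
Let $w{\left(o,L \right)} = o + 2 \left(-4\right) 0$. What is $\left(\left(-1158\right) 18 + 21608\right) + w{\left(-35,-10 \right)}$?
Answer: $729$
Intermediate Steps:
$w{\left(o,L \right)} = o$ ($w{\left(o,L \right)} = o - 0 = o + 0 = o$)
$\left(\left(-1158\right) 18 + 21608\right) + w{\left(-35,-10 \right)} = \left(\left(-1158\right) 18 + 21608\right) - 35 = \left(-20844 + 21608\right) - 35 = 764 - 35 = 729$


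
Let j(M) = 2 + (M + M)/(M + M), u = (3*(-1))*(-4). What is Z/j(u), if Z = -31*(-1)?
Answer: 31/3 ≈ 10.333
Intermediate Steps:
Z = 31
u = 12 (u = -3*(-4) = 12)
j(M) = 3 (j(M) = 2 + (2*M)/((2*M)) = 2 + (2*M)*(1/(2*M)) = 2 + 1 = 3)
Z/j(u) = 31/3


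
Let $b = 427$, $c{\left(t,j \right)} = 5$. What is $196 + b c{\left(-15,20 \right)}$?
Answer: $2331$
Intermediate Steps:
$196 + b c{\left(-15,20 \right)} = 196 + 427 \cdot 5 = 196 + 2135 = 2331$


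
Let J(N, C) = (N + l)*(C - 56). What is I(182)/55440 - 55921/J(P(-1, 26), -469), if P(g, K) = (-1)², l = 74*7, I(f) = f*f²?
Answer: 653069177/5994450 ≈ 108.95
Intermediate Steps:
I(f) = f³
l = 518
P(g, K) = 1
J(N, C) = (-56 + C)*(518 + N) (J(N, C) = (N + 518)*(C - 56) = (518 + N)*(-56 + C) = (-56 + C)*(518 + N))
I(182)/55440 - 55921/J(P(-1, 26), -469) = 182³/55440 - 55921/(-29008 - 56*1 + 518*(-469) - 469*1) = 6028568*(1/55440) - 55921/(-29008 - 56 - 242942 - 469) = 107653/990 - 55921/(-272475) = 107653/990 - 55921*(-1/272475) = 107653/990 + 55921/272475 = 653069177/5994450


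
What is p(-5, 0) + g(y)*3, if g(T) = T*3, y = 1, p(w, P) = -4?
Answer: 5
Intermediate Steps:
g(T) = 3*T
p(-5, 0) + g(y)*3 = -4 + (3*1)*3 = -4 + 3*3 = -4 + 9 = 5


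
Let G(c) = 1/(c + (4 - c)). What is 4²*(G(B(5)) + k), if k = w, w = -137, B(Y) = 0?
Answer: -2188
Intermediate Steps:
k = -137
G(c) = ¼ (G(c) = 1/4 = ¼)
4²*(G(B(5)) + k) = 4²*(¼ - 137) = 16*(-547/4) = -2188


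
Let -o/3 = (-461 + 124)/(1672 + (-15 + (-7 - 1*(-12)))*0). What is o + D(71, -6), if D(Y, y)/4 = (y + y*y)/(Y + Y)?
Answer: 172101/118712 ≈ 1.4497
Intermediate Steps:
D(Y, y) = 2*(y + y**2)/Y (D(Y, y) = 4*((y + y*y)/(Y + Y)) = 4*((y + y**2)/((2*Y))) = 4*((y + y**2)*(1/(2*Y))) = 4*((y + y**2)/(2*Y)) = 2*(y + y**2)/Y)
o = 1011/1672 (o = -3*(-461 + 124)/(1672 + (-15 + (-7 - 1*(-12)))*0) = -(-1011)/(1672 + (-15 + (-7 + 12))*0) = -(-1011)/(1672 + (-15 + 5)*0) = -(-1011)/(1672 - 10*0) = -(-1011)/(1672 + 0) = -(-1011)/1672 = -3*(-337/1672) = 1011/1672 ≈ 0.60466)
o + D(71, -6) = 1011/1672 + 2*(-6)*(1 - 6)/71 = 1011/1672 + 2*(-6)*(1/71)*(-5) = 1011/1672 + 60/71 = 172101/118712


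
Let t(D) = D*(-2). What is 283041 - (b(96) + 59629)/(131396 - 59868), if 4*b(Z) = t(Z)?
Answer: 20245297067/71528 ≈ 2.8304e+5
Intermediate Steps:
t(D) = -2*D
b(Z) = -Z/2 (b(Z) = (-2*Z)/4 = -Z/2)
283041 - (b(96) + 59629)/(131396 - 59868) = 283041 - (-½*96 + 59629)/(131396 - 59868) = 283041 - (-48 + 59629)/71528 = 283041 - 59581/71528 = 20245297067/71528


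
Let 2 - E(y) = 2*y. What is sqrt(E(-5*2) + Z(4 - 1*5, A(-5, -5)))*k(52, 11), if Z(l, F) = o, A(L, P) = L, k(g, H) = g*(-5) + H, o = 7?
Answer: -249*sqrt(29) ≈ -1340.9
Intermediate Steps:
k(g, H) = H - 5*g (k(g, H) = -5*g + H = H - 5*g)
E(y) = 2 - 2*y
Z(l, F) = 7
sqrt(E(-5*2) + Z(4 - 1*5, A(-5, -5)))*k(52, 11) = sqrt((2 - (-10)*2) + 7)*(11 - 5*52) = sqrt((2 - 2*(-10)) + 7)*(11 - 260) = sqrt((2 + 20) + 7)*(-249) = sqrt(22 + 7)*(-249) = sqrt(29)*(-249) = -249*sqrt(29)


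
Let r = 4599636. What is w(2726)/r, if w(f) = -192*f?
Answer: -43616/383303 ≈ -0.11379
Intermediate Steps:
w(2726)/r = -192*2726/4599636 = -523392*1/4599636 = -43616/383303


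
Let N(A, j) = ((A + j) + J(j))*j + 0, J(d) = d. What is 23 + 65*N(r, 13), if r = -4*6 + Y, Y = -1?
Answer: 868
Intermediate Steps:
r = -25 (r = -4*6 - 1 = -24 - 1 = -25)
N(A, j) = j*(A + 2*j) (N(A, j) = ((A + j) + j)*j + 0 = (A + 2*j)*j + 0 = j*(A + 2*j) + 0 = j*(A + 2*j))
23 + 65*N(r, 13) = 23 + 65*(13*(-25 + 2*13)) = 23 + 65*(13*(-25 + 26)) = 23 + 65*(13*1) = 23 + 65*13 = 23 + 845 = 868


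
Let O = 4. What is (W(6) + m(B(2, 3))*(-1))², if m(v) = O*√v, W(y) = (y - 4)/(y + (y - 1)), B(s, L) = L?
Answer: 5812/121 - 16*√3/11 ≈ 45.514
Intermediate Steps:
W(y) = (-4 + y)/(-1 + 2*y) (W(y) = (-4 + y)/(y + (-1 + y)) = (-4 + y)/(-1 + 2*y))
m(v) = 4*√v
(W(6) + m(B(2, 3))*(-1))² = ((-4 + 6)/(-1 + 2*6) + (4*√3)*(-1))² = (2/(-1 + 12) - 4*√3)² = (2/11 - 4*√3)²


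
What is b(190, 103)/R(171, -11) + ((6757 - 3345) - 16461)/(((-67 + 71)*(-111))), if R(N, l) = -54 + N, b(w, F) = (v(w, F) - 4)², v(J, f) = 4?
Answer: 13049/444 ≈ 29.390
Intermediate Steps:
b(w, F) = 0 (b(w, F) = (4 - 4)² = 0² = 0)
b(190, 103)/R(171, -11) + ((6757 - 3345) - 16461)/(((-67 + 71)*(-111))) = 0/(-54 + 171) + ((6757 - 3345) - 16461)/(((-67 + 71)*(-111))) = 0/117 + (3412 - 16461)/((4*(-111))) = 0*(1/117) - 13049/(-444) = 0 - 13049*(-1/444) = 0 + 13049/444 = 13049/444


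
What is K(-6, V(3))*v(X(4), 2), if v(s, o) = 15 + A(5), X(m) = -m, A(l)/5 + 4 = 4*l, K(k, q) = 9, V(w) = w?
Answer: 855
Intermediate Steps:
A(l) = -20 + 20*l (A(l) = -20 + 5*(4*l) = -20 + 20*l)
v(s, o) = 95 (v(s, o) = 15 + (-20 + 20*5) = 15 + (-20 + 100) = 15 + 80 = 95)
K(-6, V(3))*v(X(4), 2) = 9*95 = 855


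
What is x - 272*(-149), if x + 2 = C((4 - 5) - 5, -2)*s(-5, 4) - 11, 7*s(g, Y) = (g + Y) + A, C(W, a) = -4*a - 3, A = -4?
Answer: 283580/7 ≈ 40511.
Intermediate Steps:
C(W, a) = -3 - 4*a
s(g, Y) = -4/7 + Y/7 + g/7 (s(g, Y) = ((g + Y) - 4)/7 = ((Y + g) - 4)/7 = (-4 + Y + g)/7 = -4/7 + Y/7 + g/7)
x = -116/7 (x = -2 + ((-3 - 4*(-2))*(-4/7 + (⅐)*4 + (⅐)*(-5)) - 11) = -2 + ((-3 + 8)*(-4/7 + 4/7 - 5/7) - 11) = -2 + (5*(-5/7) - 11) = -2 + (-25/7 - 11) = -2 - 102/7 = -116/7 ≈ -16.571)
x - 272*(-149) = -116/7 - 272*(-149) = -116/7 + 40528 = 283580/7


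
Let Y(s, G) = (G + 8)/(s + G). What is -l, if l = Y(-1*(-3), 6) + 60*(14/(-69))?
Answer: 2198/207 ≈ 10.618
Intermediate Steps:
Y(s, G) = (8 + G)/(G + s)
l = -2198/207 (l = (8 + 6)/(6 - 1*(-3)) + 60*(14/(-69)) = 14/(6 + 3) + 60*(14*(-1/69)) = 14/9 + 60*(-14/69) = (⅑)*14 - 280/23 = 14/9 - 280/23 = -2198/207 ≈ -10.618)
-l = -1*(-2198/207) = 2198/207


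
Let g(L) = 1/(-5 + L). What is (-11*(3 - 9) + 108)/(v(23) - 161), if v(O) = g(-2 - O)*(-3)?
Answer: -1740/1609 ≈ -1.0814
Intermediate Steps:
v(O) = -3/(-7 - O) (v(O) = -3/(-5 + (-2 - O)) = -3/(-7 - O))
(-11*(3 - 9) + 108)/(v(23) - 161) = (-11*(3 - 9) + 108)/(3/(7 + 23) - 161) = (-11*(-6) + 108)/(3/30 - 161) = (66 + 108)/(3*(1/30) - 161) = 174/(⅒ - 161) = 174/(-1609/10) = 174*(-10/1609) = -1740/1609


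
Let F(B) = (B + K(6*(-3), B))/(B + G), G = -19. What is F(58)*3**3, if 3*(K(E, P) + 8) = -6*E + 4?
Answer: 786/13 ≈ 60.462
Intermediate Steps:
K(E, P) = -20/3 - 2*E (K(E, P) = -8 + (-6*E + 4)/3 = -8 + (4 - 6*E)/3 = -8 + (4/3 - 2*E) = -20/3 - 2*E)
F(B) = (88/3 + B)/(-19 + B) (F(B) = (B + (-20/3 - 12*(-3)))/(B - 19) = (B + (-20/3 - 2*(-18)))/(-19 + B) = (B + (-20/3 + 36))/(-19 + B) = (B + 88/3)/(-19 + B) = (88/3 + B)/(-19 + B))
F(58)*3**3 = ((88/3 + 58)/(-19 + 58))*3**3 = ((262/3)/39)*27 = ((1/39)*(262/3))*27 = (262/117)*27 = 786/13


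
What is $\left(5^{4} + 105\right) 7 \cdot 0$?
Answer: $0$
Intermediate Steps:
$\left(5^{4} + 105\right) 7 \cdot 0 = \left(625 + 105\right) 0 = 730 \cdot 0 = 0$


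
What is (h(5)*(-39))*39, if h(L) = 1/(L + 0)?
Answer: -1521/5 ≈ -304.20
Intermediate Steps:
h(L) = 1/L
(h(5)*(-39))*39 = (-39/5)*39 = ((1/5)*(-39))*39 = -39/5*39 = -1521/5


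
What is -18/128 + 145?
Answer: 9271/64 ≈ 144.86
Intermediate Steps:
-18/128 + 145 = (1/128)*(-18) + 145 = -9/64 + 145 = 9271/64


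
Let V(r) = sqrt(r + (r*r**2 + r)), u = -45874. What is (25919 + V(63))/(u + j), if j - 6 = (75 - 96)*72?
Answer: -25919/47380 - 57*sqrt(77)/47380 ≈ -0.55760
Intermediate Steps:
j = -1506 (j = 6 + (75 - 96)*72 = 6 - 21*72 = 6 - 1512 = -1506)
V(r) = sqrt(r**3 + 2*r) (V(r) = sqrt(r + (r**3 + r)) = sqrt(r + (r + r**3)) = sqrt(r**3 + 2*r))
(25919 + V(63))/(u + j) = (25919 + sqrt(63*(2 + 63**2)))/(-45874 - 1506) = (25919 + sqrt(63*(2 + 3969)))/(-47380) = (25919 + sqrt(63*3971))*(-1/47380) = (25919 + sqrt(250173))*(-1/47380) = (25919 + 57*sqrt(77))*(-1/47380) = -25919/47380 - 57*sqrt(77)/47380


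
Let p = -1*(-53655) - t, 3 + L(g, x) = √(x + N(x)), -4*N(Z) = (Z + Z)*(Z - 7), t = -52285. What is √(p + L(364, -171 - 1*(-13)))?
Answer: √(105937 + I*√13193) ≈ 325.48 + 0.176*I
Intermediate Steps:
N(Z) = -Z*(-7 + Z)/2 (N(Z) = -(Z + Z)*(Z - 7)/4 = -2*Z*(-7 + Z)/4 = -Z*(-7 + Z)/2)
L(g, x) = -3 + √(x + x*(7 - x)/2)
p = 105940 (p = -1*(-53655) - 1*(-52285) = 53655 + 52285 = 105940)
√(p + L(364, -171 - 1*(-13))) = √(105940 + (-3 + √2*√((-171 - 1*(-13))*(9 - (-171 - 1*(-13))))/2)) = √(105940 + (-3 + √2*√((-171 + 13)*(9 - (-171 + 13)))/2)) = √(105940 + (-3 + √2*√(-158*(9 - 1*(-158)))/2)) = √(105940 + (-3 + √2*√(-158*(9 + 158))/2)) = √(105940 + (-3 + √2*√(-158*167)/2)) = √(105940 + (-3 + √2*√(-26386)/2)) = √(105940 + (-3 + √2*(I*√26386)/2)) = √(105940 + (-3 + I*√13193)) = √(105937 + I*√13193)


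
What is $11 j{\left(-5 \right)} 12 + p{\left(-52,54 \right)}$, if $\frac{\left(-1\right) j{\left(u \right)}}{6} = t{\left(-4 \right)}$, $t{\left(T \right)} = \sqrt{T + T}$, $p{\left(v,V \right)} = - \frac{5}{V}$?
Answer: $- \frac{5}{54} - 1584 i \sqrt{2} \approx -0.092593 - 2240.1 i$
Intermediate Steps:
$t{\left(T \right)} = \sqrt{2} \sqrt{T}$ ($t{\left(T \right)} = \sqrt{2 T} = \sqrt{2} \sqrt{T}$)
$j{\left(u \right)} = - 12 i \sqrt{2}$ ($j{\left(u \right)} = - 6 \sqrt{2} \sqrt{-4} = - 6 \sqrt{2} \cdot 2 i = - 6 \cdot 2 i \sqrt{2} = - 12 i \sqrt{2}$)
$11 j{\left(-5 \right)} 12 + p{\left(-52,54 \right)} = 11 \left(- 12 i \sqrt{2}\right) 12 - \frac{5}{54} = - 132 i \sqrt{2} \cdot 12 - \frac{5}{54} = - 1584 i \sqrt{2} - \frac{5}{54} = - \frac{5}{54} - 1584 i \sqrt{2}$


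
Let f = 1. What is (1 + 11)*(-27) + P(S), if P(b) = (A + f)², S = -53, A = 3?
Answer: -308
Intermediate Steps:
P(b) = 16 (P(b) = (3 + 1)² = 4² = 16)
(1 + 11)*(-27) + P(S) = (1 + 11)*(-27) + 16 = 12*(-27) + 16 = -324 + 16 = -308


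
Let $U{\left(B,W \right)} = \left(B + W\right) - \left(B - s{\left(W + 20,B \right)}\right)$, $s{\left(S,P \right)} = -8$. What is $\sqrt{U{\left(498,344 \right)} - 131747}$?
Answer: $i \sqrt{131411} \approx 362.51 i$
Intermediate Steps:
$U{\left(B,W \right)} = -8 + W$ ($U{\left(B,W \right)} = \left(B + W\right) - \left(8 + B\right) = -8 + W$)
$\sqrt{U{\left(498,344 \right)} - 131747} = \sqrt{\left(-8 + 344\right) - 131747} = \sqrt{336 - 131747} = \sqrt{-131411} = i \sqrt{131411}$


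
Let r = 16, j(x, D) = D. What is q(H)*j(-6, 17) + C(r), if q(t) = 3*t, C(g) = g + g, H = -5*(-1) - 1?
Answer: 236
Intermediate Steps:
H = 4 (H = 5 - 1 = 4)
C(g) = 2*g
q(H)*j(-6, 17) + C(r) = (3*4)*17 + 2*16 = 12*17 + 32 = 204 + 32 = 236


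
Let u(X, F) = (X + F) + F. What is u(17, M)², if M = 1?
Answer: 361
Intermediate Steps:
u(X, F) = X + 2*F (u(X, F) = (F + X) + F = X + 2*F)
u(17, M)² = (17 + 2*1)² = (17 + 2)² = 19² = 361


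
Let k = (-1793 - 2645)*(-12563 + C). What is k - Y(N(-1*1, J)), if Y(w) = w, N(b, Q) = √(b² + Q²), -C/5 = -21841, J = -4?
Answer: -428897196 - √17 ≈ -4.2890e+8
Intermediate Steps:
C = 109205 (C = -5*(-21841) = 109205)
N(b, Q) = √(Q² + b²)
k = -428897196 (k = (-1793 - 2645)*(-12563 + 109205) = -4438*96642 = -428897196)
k - Y(N(-1*1, J)) = -428897196 - √((-4)² + (-1*1)²) = -428897196 - √(16 + (-1)²) = -428897196 - √(16 + 1) = -428897196 - √17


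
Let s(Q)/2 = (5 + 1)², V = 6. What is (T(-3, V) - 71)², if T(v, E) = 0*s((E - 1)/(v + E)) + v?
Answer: 5476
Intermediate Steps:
s(Q) = 72 (s(Q) = 2*(5 + 1)² = 2*6² = 2*36 = 72)
T(v, E) = v (T(v, E) = 0*72 + v = 0 + v = v)
(T(-3, V) - 71)² = (-3 - 71)² = (-74)² = 5476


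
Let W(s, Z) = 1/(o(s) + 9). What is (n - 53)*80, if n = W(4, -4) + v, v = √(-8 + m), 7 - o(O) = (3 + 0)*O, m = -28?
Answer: -4220 + 480*I ≈ -4220.0 + 480.0*I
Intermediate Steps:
o(O) = 7 - 3*O (o(O) = 7 - (3 + 0)*O = 7 - 3*O)
v = 6*I (v = √(-8 - 28) = √(-36) = 6*I ≈ 6.0*I)
W(s, Z) = 1/(16 - 3*s) (W(s, Z) = 1/((7 - 3*s) + 9) = 1/(16 - 3*s))
n = ¼ + 6*I (n = -1/(-16 + 3*4) + 6*I = -1/(-16 + 12) + 6*I = -1/(-4) + 6*I = -1*(-¼) + 6*I = ¼ + 6*I ≈ 0.25 + 6.0*I)
(n - 53)*80 = ((¼ + 6*I) - 53)*80 = (-211/4 + 6*I)*80 = -4220 + 480*I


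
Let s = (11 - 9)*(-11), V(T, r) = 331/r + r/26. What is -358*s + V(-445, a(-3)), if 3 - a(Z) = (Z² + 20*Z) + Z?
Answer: 11684087/1482 ≈ 7884.0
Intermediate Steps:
a(Z) = 3 - Z² - 21*Z (a(Z) = 3 - ((Z² + 20*Z) + Z) = 3 - (Z² + 21*Z) = 3 + (-Z² - 21*Z) = 3 - Z² - 21*Z)
V(T, r) = 331/r + r/26 (V(T, r) = 331/r + r*(1/26) = 331/r + r/26)
s = -22 (s = 2*(-11) = -22)
-358*s + V(-445, a(-3)) = -358*(-22) + (331/(3 - 1*(-3)² - 21*(-3)) + (3 - 1*(-3)² - 21*(-3))/26) = 7876 + (331/(3 - 1*9 + 63) + (3 - 1*9 + 63)/26) = 7876 + (331/(3 - 9 + 63) + (3 - 9 + 63)/26) = 7876 + (331/57 + (1/26)*57) = 7876 + (331*(1/57) + 57/26) = 7876 + (331/57 + 57/26) = 7876 + 11855/1482 = 11684087/1482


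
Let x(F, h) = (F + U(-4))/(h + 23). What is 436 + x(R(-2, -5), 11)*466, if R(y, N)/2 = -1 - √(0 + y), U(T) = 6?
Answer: 8344/17 - 466*I*√2/17 ≈ 490.82 - 38.766*I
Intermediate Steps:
R(y, N) = -2 - 2*√y (R(y, N) = 2*(-1 - √(0 + y)) = 2*(-1 - √y) = -2 - 2*√y)
x(F, h) = (6 + F)/(23 + h) (x(F, h) = (F + 6)/(h + 23) = (6 + F)/(23 + h))
436 + x(R(-2, -5), 11)*466 = 436 + ((6 + (-2 - 2*I*√2))/(23 + 11))*466 = 436 + ((6 + (-2 - 2*I*√2))/34)*466 = 436 + ((4 - 2*I*√2)/34)*466 = 436 + (2/17 - I*√2/17)*466 = 436 + (932/17 - 466*I*√2/17) = 8344/17 - 466*I*√2/17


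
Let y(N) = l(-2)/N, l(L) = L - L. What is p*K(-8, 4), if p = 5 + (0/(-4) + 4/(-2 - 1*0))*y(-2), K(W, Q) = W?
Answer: -40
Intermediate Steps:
l(L) = 0
y(N) = 0 (y(N) = 0/N = 0)
p = 5 (p = 5 + (0/(-4) + 4/(-2 - 1*0))*0 = 5 + (0*(-¼) + 4/(-2 + 0))*0 = 5 + (0 + 4/(-2))*0 = 5 + (0 + 4*(-½))*0 = 5 + (0 - 2)*0 = 5 - 2*0 = 5 + 0 = 5)
p*K(-8, 4) = 5*(-8) = -40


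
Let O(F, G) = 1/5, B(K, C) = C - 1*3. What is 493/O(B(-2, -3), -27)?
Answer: 2465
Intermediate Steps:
B(K, C) = -3 + C (B(K, C) = C - 3 = -3 + C)
O(F, G) = ⅕
493/O(B(-2, -3), -27) = 493/(⅕) = 493*5 = 2465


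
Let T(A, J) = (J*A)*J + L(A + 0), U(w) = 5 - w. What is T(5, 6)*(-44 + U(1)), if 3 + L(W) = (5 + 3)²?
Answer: -9640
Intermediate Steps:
L(W) = 61 (L(W) = -3 + (5 + 3)² = -3 + 8² = -3 + 64 = 61)
T(A, J) = 61 + A*J² (T(A, J) = (J*A)*J + 61 = (A*J)*J + 61 = A*J² + 61 = 61 + A*J²)
T(5, 6)*(-44 + U(1)) = (61 + 5*6²)*(-44 + (5 - 1*1)) = (61 + 5*36)*(-44 + (5 - 1)) = (61 + 180)*(-44 + 4) = 241*(-40) = -9640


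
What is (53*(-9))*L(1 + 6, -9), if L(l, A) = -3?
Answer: 1431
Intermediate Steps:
(53*(-9))*L(1 + 6, -9) = (53*(-9))*(-3) = -477*(-3) = 1431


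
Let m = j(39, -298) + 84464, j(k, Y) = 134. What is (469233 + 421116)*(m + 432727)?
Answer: 460599796425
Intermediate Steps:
m = 84598 (m = 134 + 84464 = 84598)
(469233 + 421116)*(m + 432727) = (469233 + 421116)*(84598 + 432727) = 890349*517325 = 460599796425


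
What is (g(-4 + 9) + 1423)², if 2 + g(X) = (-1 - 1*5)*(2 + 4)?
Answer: 1918225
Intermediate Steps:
g(X) = -38 (g(X) = -2 + (-1 - 1*5)*(2 + 4) = -2 + (-1 - 5)*6 = -2 - 6*6 = -2 - 36 = -38)
(g(-4 + 9) + 1423)² = (-38 + 1423)² = 1385² = 1918225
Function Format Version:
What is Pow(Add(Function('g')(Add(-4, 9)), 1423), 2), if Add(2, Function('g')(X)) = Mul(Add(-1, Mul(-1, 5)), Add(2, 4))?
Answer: 1918225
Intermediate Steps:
Function('g')(X) = -38 (Function('g')(X) = Add(-2, Mul(Add(-1, Mul(-1, 5)), Add(2, 4))) = Add(-2, Mul(Add(-1, -5), 6)) = Add(-2, Mul(-6, 6)) = Add(-2, -36) = -38)
Pow(Add(Function('g')(Add(-4, 9)), 1423), 2) = Pow(Add(-38, 1423), 2) = Pow(1385, 2) = 1918225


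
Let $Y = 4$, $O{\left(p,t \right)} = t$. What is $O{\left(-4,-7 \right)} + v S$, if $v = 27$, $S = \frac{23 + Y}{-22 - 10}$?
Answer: $- \frac{953}{32} \approx -29.781$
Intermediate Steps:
$S = - \frac{27}{32}$ ($S = \frac{23 + 4}{-22 - 10} = \frac{27}{-32} = 27 \left(- \frac{1}{32}\right) = - \frac{27}{32} \approx -0.84375$)
$O{\left(-4,-7 \right)} + v S = -7 + 27 \left(- \frac{27}{32}\right) = -7 - \frac{729}{32} = - \frac{953}{32}$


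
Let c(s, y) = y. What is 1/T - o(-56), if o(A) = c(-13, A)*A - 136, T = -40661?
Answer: -121983001/40661 ≈ -3000.0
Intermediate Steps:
o(A) = -136 + A² (o(A) = A*A - 136 = A² - 136 = -136 + A²)
1/T - o(-56) = 1/(-40661) - (-136 + (-56)²) = -1/40661 - (-136 + 3136) = -1/40661 - 1*3000 = -1/40661 - 3000 = -121983001/40661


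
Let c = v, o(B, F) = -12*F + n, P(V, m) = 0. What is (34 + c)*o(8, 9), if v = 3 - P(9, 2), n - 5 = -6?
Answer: -4033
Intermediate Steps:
n = -1 (n = 5 - 6 = -1)
v = 3 (v = 3 - 1*0 = 3 + 0 = 3)
o(B, F) = -1 - 12*F (o(B, F) = -12*F - 1 = -1 - 12*F)
c = 3
(34 + c)*o(8, 9) = (34 + 3)*(-1 - 12*9) = 37*(-1 - 108) = 37*(-109) = -4033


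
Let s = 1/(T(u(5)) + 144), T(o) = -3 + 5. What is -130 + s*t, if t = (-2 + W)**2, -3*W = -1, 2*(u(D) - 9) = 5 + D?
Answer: -170795/1314 ≈ -129.98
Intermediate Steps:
u(D) = 23/2 + D/2 (u(D) = 9 + (5 + D)/2 = 9 + (5/2 + D/2) = 23/2 + D/2)
W = 1/3 (W = -1/3*(-1) = 1/3 ≈ 0.33333)
t = 25/9 (t = (-2 + 1/3)**2 = (-5/3)**2 = 25/9 ≈ 2.7778)
T(o) = 2
s = 1/146 (s = 1/(2 + 144) = 1/146 ≈ 0.0068493)
-130 + s*t = -130 + (1/146)*(25/9) = -130 + 25/1314 = -170795/1314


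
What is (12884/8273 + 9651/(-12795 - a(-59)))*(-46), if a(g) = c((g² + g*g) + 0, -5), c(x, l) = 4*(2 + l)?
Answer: -1301086218/35251253 ≈ -36.909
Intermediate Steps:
c(x, l) = 8 + 4*l
a(g) = -12 (a(g) = 8 + 4*(-5) = 8 - 20 = -12)
(12884/8273 + 9651/(-12795 - a(-59)))*(-46) = (12884/8273 + 9651/(-12795 - 1*(-12)))*(-46) = (12884*(1/8273) + 9651/(-12795 + 12))*(-46) = (12884/8273 + 9651/(-12783))*(-46) = (12884/8273 + 9651*(-1/12783))*(-46) = (12884/8273 - 3217/4261)*(-46) = (28284483/35251253)*(-46) = -1301086218/35251253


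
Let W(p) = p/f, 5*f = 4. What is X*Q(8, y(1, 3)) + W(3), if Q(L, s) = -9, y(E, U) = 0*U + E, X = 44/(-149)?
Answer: 3819/596 ≈ 6.4077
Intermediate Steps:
f = ⅘ (f = (⅕)*4 = ⅘ ≈ 0.80000)
X = -44/149 (X = 44*(-1/149) = -44/149 ≈ -0.29530)
W(p) = 5*p/4 (W(p) = p/(⅘) = p*(5/4) = 5*p/4)
y(E, U) = E (y(E, U) = 0 + E = E)
X*Q(8, y(1, 3)) + W(3) = -44/149*(-9) + (5/4)*3 = 396/149 + 15/4 = 3819/596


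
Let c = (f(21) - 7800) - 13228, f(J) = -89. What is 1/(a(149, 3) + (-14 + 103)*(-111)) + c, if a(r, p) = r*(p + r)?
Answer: -269642972/12769 ≈ -21117.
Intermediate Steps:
c = -21117 (c = (-89 - 7800) - 13228 = -7889 - 13228 = -21117)
1/(a(149, 3) + (-14 + 103)*(-111)) + c = 1/(149*(3 + 149) + (-14 + 103)*(-111)) - 21117 = 1/(149*152 + 89*(-111)) - 21117 = 1/(22648 - 9879) - 21117 = 1/12769 - 21117 = -269642972/12769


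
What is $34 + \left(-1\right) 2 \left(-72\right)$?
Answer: $178$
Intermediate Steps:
$34 + \left(-1\right) 2 \left(-72\right) = 34 - -144 = 34 + 144 = 178$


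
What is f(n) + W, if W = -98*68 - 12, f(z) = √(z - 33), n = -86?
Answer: -6676 + I*√119 ≈ -6676.0 + 10.909*I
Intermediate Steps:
f(z) = √(-33 + z)
W = -6676 (W = -6664 - 12 = -6676)
f(n) + W = √(-33 - 86) - 6676 = √(-119) - 6676 = I*√119 - 6676 = -6676 + I*√119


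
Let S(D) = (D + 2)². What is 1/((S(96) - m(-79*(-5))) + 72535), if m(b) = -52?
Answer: 1/82191 ≈ 1.2167e-5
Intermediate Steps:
S(D) = (2 + D)²
1/((S(96) - m(-79*(-5))) + 72535) = 1/(((2 + 96)² - 1*(-52)) + 72535) = 1/((98² + 52) + 72535) = 1/((9604 + 52) + 72535) = 1/(9656 + 72535) = 1/82191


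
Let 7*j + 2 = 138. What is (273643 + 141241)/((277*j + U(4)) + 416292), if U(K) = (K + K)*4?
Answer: 726047/737985 ≈ 0.98382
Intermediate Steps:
U(K) = 8*K (U(K) = (2*K)*4 = 8*K)
j = 136/7 (j = -2/7 + (⅐)*138 = -2/7 + 138/7 = 136/7 ≈ 19.429)
(273643 + 141241)/((277*j + U(4)) + 416292) = (273643 + 141241)/((277*(136/7) + 8*4) + 416292) = 414884/((37672/7 + 32) + 416292) = 414884/(37896/7 + 416292) = 414884/(2951940/7) = 414884*(7/2951940) = 726047/737985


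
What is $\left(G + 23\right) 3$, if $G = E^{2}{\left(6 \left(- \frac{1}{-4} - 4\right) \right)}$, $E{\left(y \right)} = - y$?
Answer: $\frac{6351}{4} \approx 1587.8$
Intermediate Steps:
$G = \frac{2025}{4}$ ($G = \left(- 6 \left(- \frac{1}{-4} - 4\right)\right)^{2} = \left(- 6 \left(\left(-1\right) \left(- \frac{1}{4}\right) - 4\right)\right)^{2} = \left(- 6 \left(\frac{1}{4} - 4\right)\right)^{2} = \left(- \frac{6 \left(-15\right)}{4}\right)^{2} = \left(\left(-1\right) \left(- \frac{45}{2}\right)\right)^{2} = \left(\frac{45}{2}\right)^{2} = \frac{2025}{4} \approx 506.25$)
$\left(G + 23\right) 3 = \left(\frac{2025}{4} + 23\right) 3 = \frac{2117}{4} \cdot 3 = \frac{6351}{4}$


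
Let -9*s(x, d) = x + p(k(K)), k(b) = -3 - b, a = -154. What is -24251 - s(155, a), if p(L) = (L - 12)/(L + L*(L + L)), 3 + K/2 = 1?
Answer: -654323/27 ≈ -24234.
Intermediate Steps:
K = -4 (K = -6 + 2*1 = -6 + 2 = -4)
p(L) = (-12 + L)/(L + 2*L²) (p(L) = (-12 + L)/(L + L*(2*L)) = (-12 + L)/(L + 2*L²))
s(x, d) = 11/27 - x/9 (s(x, d) = -(x + (-12 + (-3 - 1*(-4)))/((-3 - 1*(-4))*(1 + 2*(-3 - 1*(-4)))))/9 = -(x + (-12 + (-3 + 4))/((-3 + 4)*(1 + 2*(-3 + 4))))/9 = -(x + (-12 + 1)/(1*(1 + 2*1)))/9 = -(x + 1*(-11)/(1 + 2))/9 = -(x + 1*(-11)/3)/9 = -(x + 1*(⅓)*(-11))/9 = -(x - 11/3)/9 = -(-11/3 + x)/9 = 11/27 - x/9)
-24251 - s(155, a) = -24251 - (11/27 - ⅑*155) = -24251 - (11/27 - 155/9) = -24251 - 1*(-454/27) = -24251 + 454/27 = -654323/27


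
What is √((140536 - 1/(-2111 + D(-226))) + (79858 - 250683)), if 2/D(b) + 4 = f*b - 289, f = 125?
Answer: 2*I*√1099665648959501343/12050855 ≈ 174.04*I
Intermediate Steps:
D(b) = 2/(-293 + 125*b) (D(b) = 2/(-4 + (125*b - 289)) = 2/(-4 + (-289 + 125*b)) = 2/(-293 + 125*b))
√((140536 - 1/(-2111 + D(-226))) + (79858 - 250683)) = √((140536 - 1/(-2111 + 2/(-293 + 125*(-226)))) + (79858 - 250683)) = √((140536 - 1/(-2111 + 2/(-293 - 28250))) - 170825) = √((140536 - 1/(-2111 + 2/(-28543))) - 170825) = √((140536 - 1/(-2111 + 2*(-1/28543))) - 170825) = √((140536 - 1/(-2111 - 2/28543)) - 170825) = √((140536 - 1/(-60254275/28543)) - 170825) = √((140536 - 1*(-28543/60254275)) - 170825) = √((140536 + 28543/60254275) - 170825) = √(8467894819943/60254275 - 170825) = √(-1825041706932/60254275) = 2*I*√1099665648959501343/12050855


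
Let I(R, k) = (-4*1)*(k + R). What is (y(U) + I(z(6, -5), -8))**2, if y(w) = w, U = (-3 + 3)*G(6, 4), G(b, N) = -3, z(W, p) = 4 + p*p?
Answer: 7056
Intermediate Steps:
z(W, p) = 4 + p**2
I(R, k) = -4*R - 4*k (I(R, k) = -4*(R + k) = -4*R - 4*k)
U = 0 (U = (-3 + 3)*(-3) = 0*(-3) = 0)
(y(U) + I(z(6, -5), -8))**2 = (0 + (-4*(4 + (-5)**2) - 4*(-8)))**2 = (0 + (-4*(4 + 25) + 32))**2 = (0 + (-4*29 + 32))**2 = (0 + (-116 + 32))**2 = (0 - 84)**2 = (-84)**2 = 7056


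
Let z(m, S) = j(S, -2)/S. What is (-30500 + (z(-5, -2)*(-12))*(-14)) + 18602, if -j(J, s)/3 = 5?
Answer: -10638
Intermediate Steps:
j(J, s) = -15 (j(J, s) = -3*5 = -15)
z(m, S) = -15/S
(-30500 + (z(-5, -2)*(-12))*(-14)) + 18602 = (-30500 + (-15/(-2)*(-12))*(-14)) + 18602 = (-30500 + (-15*(-½)*(-12))*(-14)) + 18602 = (-30500 + ((15/2)*(-12))*(-14)) + 18602 = (-30500 - 90*(-14)) + 18602 = (-30500 + 1260) + 18602 = -29240 + 18602 = -10638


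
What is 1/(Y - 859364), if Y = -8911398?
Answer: -1/9770762 ≈ -1.0235e-7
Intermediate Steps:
1/(Y - 859364) = 1/(-8911398 - 859364) = 1/(-9770762) = -1/9770762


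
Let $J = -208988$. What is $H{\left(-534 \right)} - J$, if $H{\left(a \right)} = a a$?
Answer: $494144$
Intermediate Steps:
$H{\left(a \right)} = a^{2}$
$H{\left(-534 \right)} - J = \left(-534\right)^{2} - -208988 = 285156 + 208988 = 494144$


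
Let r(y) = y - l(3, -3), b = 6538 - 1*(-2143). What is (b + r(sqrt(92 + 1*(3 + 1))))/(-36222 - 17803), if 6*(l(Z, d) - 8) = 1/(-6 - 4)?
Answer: -520381/3241500 - 4*sqrt(6)/54025 ≈ -0.16072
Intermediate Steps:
l(Z, d) = 479/60 (l(Z, d) = 8 + 1/(6*(-6 - 4)) = 8 + (1/6)/(-10) = 8 + (1/6)*(-1/10) = 8 - 1/60 = 479/60)
b = 8681 (b = 6538 + 2143 = 8681)
r(y) = -479/60 + y (r(y) = y - 1*479/60 = y - 479/60 = -479/60 + y)
(b + r(sqrt(92 + 1*(3 + 1))))/(-36222 - 17803) = (8681 + (-479/60 + sqrt(92 + 1*(3 + 1))))/(-36222 - 17803) = (8681 + (-479/60 + sqrt(92 + 1*4)))/(-54025) = (8681 + (-479/60 + sqrt(92 + 4)))*(-1/54025) = (8681 + (-479/60 + sqrt(96)))*(-1/54025) = (8681 + (-479/60 + 4*sqrt(6)))*(-1/54025) = (520381/60 + 4*sqrt(6))*(-1/54025) = -520381/3241500 - 4*sqrt(6)/54025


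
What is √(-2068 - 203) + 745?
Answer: 745 + I*√2271 ≈ 745.0 + 47.655*I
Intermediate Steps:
√(-2068 - 203) + 745 = √(-2271) + 745 = I*√2271 + 745 = 745 + I*√2271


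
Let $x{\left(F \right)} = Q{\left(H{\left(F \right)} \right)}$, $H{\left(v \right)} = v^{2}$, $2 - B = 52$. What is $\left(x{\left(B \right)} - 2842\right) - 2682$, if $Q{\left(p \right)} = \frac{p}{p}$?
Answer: $-5523$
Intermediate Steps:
$B = -50$ ($B = 2 - 52 = -50$)
$Q{\left(p \right)} = 1$
$x{\left(F \right)} = 1$
$\left(x{\left(B \right)} - 2842\right) - 2682 = \left(1 - 2842\right) - 2682 = -2841 - 2682 = -5523$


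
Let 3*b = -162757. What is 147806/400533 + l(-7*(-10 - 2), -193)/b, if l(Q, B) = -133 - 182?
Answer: 3490709261/9312792783 ≈ 0.37483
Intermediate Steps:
l(Q, B) = -315
b = -162757/3 (b = (1/3)*(-162757) = -162757/3 ≈ -54252.)
147806/400533 + l(-7*(-10 - 2), -193)/b = 147806/400533 - 315/(-162757/3) = 147806*(1/400533) - 315*(-3/162757) = 147806/400533 + 135/23251 = 3490709261/9312792783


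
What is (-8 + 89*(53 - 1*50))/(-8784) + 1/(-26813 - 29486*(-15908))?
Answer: -57990388661/1966747464432 ≈ -0.029485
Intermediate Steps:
(-8 + 89*(53 - 1*50))/(-8784) + 1/(-26813 - 29486*(-15908)) = (-8 + 89*(53 - 50))*(-1/8784) - 1/15908/(-56299) = (-8 + 89*3)*(-1/8784) - 1/56299*(-1/15908) = (-8 + 267)*(-1/8784) + 1/895604492 = 259*(-1/8784) + 1/895604492 = -259/8784 + 1/895604492 = -57990388661/1966747464432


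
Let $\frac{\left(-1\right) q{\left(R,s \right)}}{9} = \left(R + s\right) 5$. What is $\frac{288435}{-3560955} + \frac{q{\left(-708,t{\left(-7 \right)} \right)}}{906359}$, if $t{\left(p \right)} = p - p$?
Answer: $- \frac{9864908791}{215166907523} \approx -0.045848$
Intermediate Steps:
$t{\left(p \right)} = 0$
$q{\left(R,s \right)} = - 45 R - 45 s$ ($q{\left(R,s \right)} = - 9 \left(R + s\right) 5 = - 9 \left(5 R + 5 s\right) = - 45 R - 45 s$)
$\frac{288435}{-3560955} + \frac{q{\left(-708,t{\left(-7 \right)} \right)}}{906359} = \frac{288435}{-3560955} + \frac{\left(-45\right) \left(-708\right) - 0}{906359} = 288435 \left(- \frac{1}{3560955}\right) + \left(31860 + 0\right) \frac{1}{906359} = - \frac{19229}{237397} + 31860 \cdot \frac{1}{906359} = - \frac{19229}{237397} + \frac{31860}{906359} = - \frac{9864908791}{215166907523}$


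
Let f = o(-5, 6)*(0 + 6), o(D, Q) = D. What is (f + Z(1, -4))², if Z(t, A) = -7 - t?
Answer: 1444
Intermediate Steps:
f = -30 (f = -5*(0 + 6) = -5*6 = -30)
(f + Z(1, -4))² = (-30 + (-7 - 1*1))² = (-30 + (-7 - 1))² = (-30 - 8)² = (-38)² = 1444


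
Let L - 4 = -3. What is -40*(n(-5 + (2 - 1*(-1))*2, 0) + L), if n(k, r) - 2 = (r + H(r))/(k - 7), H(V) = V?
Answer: -120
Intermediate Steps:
L = 1 (L = 4 - 3 = 1)
n(k, r) = 2 + 2*r/(-7 + k) (n(k, r) = 2 + (r + r)/(k - 7) = 2 + (2*r)/(-7 + k) = 2 + 2*r/(-7 + k))
-40*(n(-5 + (2 - 1*(-1))*2, 0) + L) = -40*(2*(-7 + (-5 + (2 - 1*(-1))*2) + 0)/(-7 + (-5 + (2 - 1*(-1))*2)) + 1) = -40*(2*(-7 + (-5 + (2 + 1)*2) + 0)/(-7 + (-5 + (2 + 1)*2)) + 1) = -40*(2*(-7 + (-5 + 3*2) + 0)/(-7 + (-5 + 3*2)) + 1) = -40*(2*(-7 + (-5 + 6) + 0)/(-7 + (-5 + 6)) + 1) = -40*(2*(-7 + 1 + 0)/(-7 + 1) + 1) = -40*(2*(-6)/(-6) + 1) = -40*(2*(-⅙)*(-6) + 1) = -40*(2 + 1) = -40*3 = -120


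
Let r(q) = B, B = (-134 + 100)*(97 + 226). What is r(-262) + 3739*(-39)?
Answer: -156803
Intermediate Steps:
B = -10982 (B = -34*323 = -10982)
r(q) = -10982
r(-262) + 3739*(-39) = -10982 + 3739*(-39) = -10982 - 145821 = -156803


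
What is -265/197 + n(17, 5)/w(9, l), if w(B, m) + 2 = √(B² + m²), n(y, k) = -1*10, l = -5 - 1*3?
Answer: -41305/27777 - 10*√145/141 ≈ -2.3410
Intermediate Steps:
l = -8 (l = -5 - 3 = -8)
n(y, k) = -10
w(B, m) = -2 + √(B² + m²)
-265/197 + n(17, 5)/w(9, l) = -265/197 - 10/(-2 + √(9² + (-8)²)) = -265*1/197 - 10/(-2 + √(81 + 64)) = -265/197 - 10/(-2 + √145)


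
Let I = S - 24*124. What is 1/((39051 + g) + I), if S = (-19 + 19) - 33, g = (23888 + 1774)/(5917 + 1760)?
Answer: 2559/92240032 ≈ 2.7743e-5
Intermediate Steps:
g = 8554/2559 (g = 25662/7677 = 25662*(1/7677) = 8554/2559 ≈ 3.3427)
S = -33 (S = 0 - 33 = -33)
I = -3009 (I = -33 - 24*124 = -33 - 2976 = -3009)
1/((39051 + g) + I) = 1/((39051 + 8554/2559) - 3009) = 1/(99940063/2559 - 3009) = 1/(92240032/2559) = 2559/92240032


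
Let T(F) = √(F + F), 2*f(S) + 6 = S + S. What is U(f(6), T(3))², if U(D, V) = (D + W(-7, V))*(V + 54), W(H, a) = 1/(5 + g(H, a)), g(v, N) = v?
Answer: 36525/2 + 675*√6 ≈ 19916.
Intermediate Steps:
f(S) = -3 + S (f(S) = -3 + (S + S)/2 = -3 + (2*S)/2 = -3 + S)
W(H, a) = 1/(5 + H)
T(F) = √2*√F (T(F) = √(2*F) = √2*√F)
U(D, V) = (54 + V)*(-½ + D) (U(D, V) = (D + 1/(5 - 7))*(V + 54) = (D + 1/(-2))*(54 + V) = (D - ½)*(54 + V) = (-½ + D)*(54 + V) = (54 + V)*(-½ + D))
U(f(6), T(3))² = (-27 + 54*(-3 + 6) - √2*√3/2 + (-3 + 6)*(√2*√3))² = (-27 + 54*3 - √6/2 + 3*√6)² = (-27 + 162 - √6/2 + 3*√6)² = (135 + 5*√6/2)²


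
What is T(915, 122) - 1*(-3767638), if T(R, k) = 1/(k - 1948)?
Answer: 6879706987/1826 ≈ 3.7676e+6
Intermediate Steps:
T(R, k) = 1/(-1948 + k)
T(915, 122) - 1*(-3767638) = 1/(-1948 + 122) - 1*(-3767638) = 1/(-1826) + 3767638 = -1/1826 + 3767638 = 6879706987/1826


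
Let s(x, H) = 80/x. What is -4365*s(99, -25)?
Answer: -38800/11 ≈ -3527.3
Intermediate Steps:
-4365*s(99, -25) = -4365*80/99 = -38800/11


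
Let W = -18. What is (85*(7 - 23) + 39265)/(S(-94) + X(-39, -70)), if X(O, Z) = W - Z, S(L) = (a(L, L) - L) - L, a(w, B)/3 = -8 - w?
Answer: 12635/166 ≈ 76.115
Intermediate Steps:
a(w, B) = -24 - 3*w (a(w, B) = 3*(-8 - w) = -24 - 3*w)
S(L) = -24 - 5*L (S(L) = ((-24 - 3*L) - L) - L = (-24 - 4*L) - L = -24 - 5*L)
X(O, Z) = -18 - Z
(85*(7 - 23) + 39265)/(S(-94) + X(-39, -70)) = (85*(7 - 23) + 39265)/((-24 - 5*(-94)) + (-18 - 1*(-70))) = (85*(-16) + 39265)/((-24 + 470) + (-18 + 70)) = (-1360 + 39265)/(446 + 52) = 37905/498 = 37905*(1/498) = 12635/166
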